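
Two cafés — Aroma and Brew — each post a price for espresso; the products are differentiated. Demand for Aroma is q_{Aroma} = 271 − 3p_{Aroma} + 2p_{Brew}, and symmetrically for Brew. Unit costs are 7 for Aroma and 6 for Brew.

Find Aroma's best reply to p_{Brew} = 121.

Aroma's profit: π = (p_{Aroma} − 7)(271 − 3p_{Aroma} + 2p_{Brew}).
∂π/∂p_{Aroma} = 292 − 6p_{Aroma} + 2p_{Brew} = 0 ⇒ p_{Aroma} = 146/3 + (1/3)p_{Brew}.
At p_{Brew} = 121: p_{Aroma} = 146/3 + (1/3)·121 = 89.

89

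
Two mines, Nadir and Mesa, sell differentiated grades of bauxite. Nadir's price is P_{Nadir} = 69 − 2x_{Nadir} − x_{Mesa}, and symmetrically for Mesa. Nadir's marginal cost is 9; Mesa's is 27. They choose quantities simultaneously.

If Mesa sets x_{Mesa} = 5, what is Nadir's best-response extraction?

Mine Nadir's profit: π = x_{Nadir}(69 − 2x_{Nadir} − x_{Mesa}) − 9x_{Nadir}.
∂π/∂x_{Nadir} = 60 − 4x_{Nadir} − x_{Mesa} = 0 ⇒ x_{Nadir} = 15 − 0.25x_{Mesa}.
At x_{Mesa} = 5: x_{Nadir} = 15 − 0.25·5 = 13.75.

13.75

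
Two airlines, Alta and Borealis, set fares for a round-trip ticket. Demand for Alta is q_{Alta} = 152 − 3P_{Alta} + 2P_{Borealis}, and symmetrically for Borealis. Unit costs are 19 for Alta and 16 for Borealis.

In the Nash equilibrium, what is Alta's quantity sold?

98.0625

Alta's profit: π = (P_{Alta} − 19)(152 − 3P_{Alta} + 2P_{Borealis}).
∂π/∂P_{Alta} = 209 − 6P_{Alta} + 2P_{Borealis} = 0 ⇒ P_{Alta} = 209/6 + (1/3)P_{Borealis}.
Similarly P_{Borealis} = 100/3 + (1/3)P_{Alta}.
Solving the two reaction functions simultaneously: (1 − (1/3)(1/3))P_{Alta} = 209/6 + (1/3)·(100/3), so (8/9)P_{Alta} = 827/18 and P_{Alta} = 51.6875.
Then P_{Borealis} = 100/3 + (1/3)·51.6875 = 50.5625.
q_{Alta} = 152 − 3·51.6875 + 2·50.5625 = 98.0625.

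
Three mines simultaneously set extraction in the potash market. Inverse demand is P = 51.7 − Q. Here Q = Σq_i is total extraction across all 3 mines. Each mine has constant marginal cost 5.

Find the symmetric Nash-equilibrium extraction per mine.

A representative mine's profit is π_i = q_i(51.7 − Q) − 5q_i, with Q = q_i + Σ_{j≠i} q_j.
First-order condition: 46.7 − 2q_i − Σ_{j≠i} q_j = 0.
With identical mines, set every q_j = q: then 46.7 − 2q − 2q = 0, i.e. q = 46.7/4 = 11.675.

11.675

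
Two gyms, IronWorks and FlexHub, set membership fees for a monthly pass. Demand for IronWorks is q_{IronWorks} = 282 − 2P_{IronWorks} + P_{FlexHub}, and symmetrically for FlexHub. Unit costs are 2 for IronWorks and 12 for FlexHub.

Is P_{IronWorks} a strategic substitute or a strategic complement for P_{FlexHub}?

strategic complements

IronWorks's profit: π = (P_{IronWorks} − 2)(282 − 2P_{IronWorks} + P_{FlexHub}).
∂π/∂P_{IronWorks} = 286 − 4P_{IronWorks} + P_{FlexHub} = 0 ⇒ P_{IronWorks} = 71.5 + 0.25P_{FlexHub}.
The best-response slope dP_{IronWorks}/dP_{FlexHub} = 0.25 > 0: the reaction function is upward-sloping, so the choices are strategic complements.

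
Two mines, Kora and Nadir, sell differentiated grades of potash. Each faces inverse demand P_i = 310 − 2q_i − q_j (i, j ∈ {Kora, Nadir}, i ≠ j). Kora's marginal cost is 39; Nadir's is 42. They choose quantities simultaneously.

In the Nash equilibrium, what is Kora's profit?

5918.72

Mine Kora's profit: π = q_{Kora}(310 − 2q_{Kora} − q_{Nadir}) − 39q_{Kora}.
∂π/∂q_{Kora} = 271 − 4q_{Kora} − q_{Nadir} = 0 ⇒ q_{Kora} = 67.75 − 0.25q_{Nadir}.
Similarly q_{Nadir} = 67 − 0.25q_{Kora}.
Plugging q_{Nadir} into Kora's best response: q_{Kora} = 67.75 − 0.25(67 − 0.25q_{Kora}) ⇒ 0.9375q_{Kora} = 51, so q_{Kora} = 54.4.
Then q_{Nadir} = 67 − 0.25·54.4 = 53.4.
P_{Kora} = 310 − 2·54.4 − 53.4 = 147.8.
Profit = (147.8 − 39)·54.4 = 5918.72.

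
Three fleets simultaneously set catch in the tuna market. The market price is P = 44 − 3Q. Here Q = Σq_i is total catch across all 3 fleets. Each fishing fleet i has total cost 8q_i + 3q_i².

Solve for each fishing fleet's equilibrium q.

A representative fishing fleet's profit is π_i = q_i(44 − 3Q) − 8q_i − 3q_i², with Q = q_i + Σ_{j≠i} q_j.
First-order condition: 36 − 12q_i − 3Σ_{j≠i} q_j = 0.
Imposing symmetry (q_j = q for all j) turns Σ_{j≠i} q_j into 2q, so 36 = 18q and q = 2.

2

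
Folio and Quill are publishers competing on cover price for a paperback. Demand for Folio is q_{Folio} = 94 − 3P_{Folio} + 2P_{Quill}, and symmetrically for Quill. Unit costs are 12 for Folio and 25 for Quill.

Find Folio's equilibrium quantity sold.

68.8125

Folio's profit: π = (P_{Folio} − 12)(94 − 3P_{Folio} + 2P_{Quill}).
∂π/∂P_{Folio} = 130 − 6P_{Folio} + 2P_{Quill} = 0 ⇒ P_{Folio} = 65/3 + (1/3)P_{Quill}.
Similarly P_{Quill} = 169/6 + (1/3)P_{Folio}.
Solving the two reaction functions simultaneously: (1 − (1/3)(1/3))P_{Folio} = 65/3 + (1/3)·(169/6), so (8/9)P_{Folio} = 559/18 and P_{Folio} = 34.9375.
Then P_{Quill} = 169/6 + (1/3)·34.9375 = 39.8125.
q_{Folio} = 94 − 3·34.9375 + 2·39.8125 = 68.8125.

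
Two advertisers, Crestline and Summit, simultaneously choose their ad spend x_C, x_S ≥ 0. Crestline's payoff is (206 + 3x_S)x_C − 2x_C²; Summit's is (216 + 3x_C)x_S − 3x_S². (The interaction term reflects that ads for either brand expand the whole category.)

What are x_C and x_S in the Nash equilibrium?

125.6, 98.8

Expanding Crestline's payoff: 206x_C + 3x_Sx_C − 2x_C².
∂π/∂x_C = 206 + 3x_S − 4x_C = 0, so x_C = 51.5 + 0.75x_S.
Likewise for Summit: x_S = 36 + 0.5x_C.
Solving the two reaction functions simultaneously: (1 − (0.75)(0.5))x_C = 51.5 + 0.75·36, so 0.625x_C = 78.5 and x_C = 125.6.
Then x_S = 36 + 0.5·125.6 = 98.8.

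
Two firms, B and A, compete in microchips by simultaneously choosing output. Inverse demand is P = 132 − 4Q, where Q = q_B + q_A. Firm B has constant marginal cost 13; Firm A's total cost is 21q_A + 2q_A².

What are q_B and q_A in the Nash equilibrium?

12.3, 5.15

Firm B's profit: π = q_B(132 − 4(q_B + q_A)) − 13q_B.
∂π/∂q_B = 119 − 8q_B − 4q_A = 0, so q_B = 14.875 − 0.5q_A.
For A: ∂π/∂q_A = 111 − 12q_A − 4q_B = 0 ⇒ q_A = 9.25 − (1/3)q_B.
Solving the two reaction functions simultaneously: (1 − (−0.5)(−1/3))q_B = 14.875 − 0.5·9.25, so (5/6)q_B = 10.25 and q_B = 12.3.
Then q_A = 9.25 − (1/3)·12.3 = 5.15.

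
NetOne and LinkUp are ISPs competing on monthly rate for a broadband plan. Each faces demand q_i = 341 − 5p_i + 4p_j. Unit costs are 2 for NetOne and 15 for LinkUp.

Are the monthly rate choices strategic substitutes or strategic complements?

NetOne's profit: π = (p_{NetOne} − 2)(341 − 5p_{NetOne} + 4p_{LinkUp}).
∂π/∂p_{NetOne} = 351 − 10p_{NetOne} + 4p_{LinkUp} = 0 ⇒ p_{NetOne} = 35.1 + 0.4p_{LinkUp}.
The best-response slope dp_{NetOne}/dp_{LinkUp} = 0.4 > 0: the reaction function is upward-sloping, so the choices are strategic complements.

strategic complements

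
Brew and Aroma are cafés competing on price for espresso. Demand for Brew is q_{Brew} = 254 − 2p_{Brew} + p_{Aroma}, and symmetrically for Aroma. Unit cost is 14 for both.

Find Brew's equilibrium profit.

12800

Brew's profit: π = (p_{Brew} − 14)(254 − 2p_{Brew} + p_{Aroma}).
∂π/∂p_{Brew} = 282 − 4p_{Brew} + p_{Aroma} = 0 ⇒ p_{Brew} = 70.5 + 0.25p_{Aroma}.
Setting p_{Brew} = p_{Aroma} in the reaction function: p_{Brew} = 70.5 + 0.25p_{Brew}, so p_{Brew} = 70.5 / 0.75 = 94.
q_{Brew} = 254 − 2·94 + 94 = 160.
Profit = (94 − 14)·160 = 12800.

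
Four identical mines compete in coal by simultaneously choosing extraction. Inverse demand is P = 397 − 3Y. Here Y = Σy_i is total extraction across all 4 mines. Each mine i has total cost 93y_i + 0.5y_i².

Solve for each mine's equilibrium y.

19

A representative mine's profit is π_i = y_i(397 − 3Y) − 93y_i − 0.5y_i², with Y = y_i + Σ_{j≠i} y_j.
First-order condition: 304 − 7y_i − 3Σ_{j≠i} y_j = 0.
With identical mines, set every y_j = y: then 304 − 7y − 9y = 0, i.e. y = 304/16 = 19.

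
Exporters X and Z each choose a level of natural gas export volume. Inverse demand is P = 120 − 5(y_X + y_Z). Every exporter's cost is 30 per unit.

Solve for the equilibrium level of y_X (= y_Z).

6

Exporter X's profit: π = y_X(120 − 5(y_X + y_Z)) − 30y_X.
∂π/∂y_X = 90 − 10y_X − 5y_Z = 0, so y_X = 9 − 0.5y_Z.
Setting y_X = y_Z in the reaction function: y_X = 9 − 0.5y_X, so y_X = 9 / 1.5 = 6.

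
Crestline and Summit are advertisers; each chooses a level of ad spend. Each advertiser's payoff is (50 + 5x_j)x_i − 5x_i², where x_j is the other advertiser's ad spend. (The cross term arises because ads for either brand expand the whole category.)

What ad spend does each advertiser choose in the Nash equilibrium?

10

Crestline's payoff is (50 + 5x_S)x_C − 5x_C².
∂π/∂x_C = 50 + 5x_S − 10x_C = 0, so x_C = 5 + 0.5x_S.
By symmetry x_S = x_C; substituting into the reaction function, 0.5x_C = 5 and x_C = 10.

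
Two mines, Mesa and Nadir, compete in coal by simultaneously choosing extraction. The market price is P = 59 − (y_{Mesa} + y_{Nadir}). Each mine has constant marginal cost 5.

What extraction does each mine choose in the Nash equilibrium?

18

Mine Mesa's profit: π = y_{Mesa}(59 − (y_{Mesa} + y_{Nadir})) − 5y_{Mesa}.
∂π/∂y_{Mesa} = 54 − 2y_{Mesa} − y_{Nadir} = 0, so y_{Mesa} = 27 − 0.5y_{Nadir}.
By symmetry y_{Nadir} = y_{Mesa}; substituting into the reaction function, 1.5y_{Mesa} = 27 and y_{Mesa} = 18.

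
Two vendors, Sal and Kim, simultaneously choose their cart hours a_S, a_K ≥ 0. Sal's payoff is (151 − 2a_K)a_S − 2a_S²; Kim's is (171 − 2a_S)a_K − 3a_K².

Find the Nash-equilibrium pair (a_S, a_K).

28.2, 19.1

Expanding Sal's payoff: 151a_S − 2a_Ka_S − 2a_S².
∂π/∂a_S = 151 − 2a_K − 4a_S = 0, so a_S = 37.75 − 0.5a_K.
Likewise for Kim: a_K = 28.5 − (1/3)a_S.
Plugging a_K into Sal's best response: a_S = 37.75 − 0.5(28.5 − (1/3)a_S) ⇒ (5/6)a_S = 23.5, so a_S = 28.2.
Then a_K = 28.5 − (1/3)·28.2 = 19.1.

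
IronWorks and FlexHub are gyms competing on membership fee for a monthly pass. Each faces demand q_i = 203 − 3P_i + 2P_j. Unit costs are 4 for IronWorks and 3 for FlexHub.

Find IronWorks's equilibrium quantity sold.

148.6875

IronWorks's profit: π = (P_{IronWorks} − 4)(203 − 3P_{IronWorks} + 2P_{FlexHub}).
∂π/∂P_{IronWorks} = 215 − 6P_{IronWorks} + 2P_{FlexHub} = 0 ⇒ P_{IronWorks} = 215/6 + (1/3)P_{FlexHub}.
Similarly P_{FlexHub} = 106/3 + (1/3)P_{IronWorks}.
Substituting the second reaction function into the first: P_{IronWorks} = 215/6 + (1/3)(106/3 + (1/3)P_{IronWorks}), which gives (8/9)P_{IronWorks} = 857/18 ⇒ P_{IronWorks} = 53.5625.
Then P_{FlexHub} = 106/3 + (1/3)·53.5625 = 53.1875.
q_{IronWorks} = 203 − 3·53.5625 + 2·53.1875 = 148.6875.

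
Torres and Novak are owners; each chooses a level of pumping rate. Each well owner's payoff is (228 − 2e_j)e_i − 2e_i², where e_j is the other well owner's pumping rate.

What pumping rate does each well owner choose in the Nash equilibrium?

38

Torres's payoff is (228 − 2e_N)e_T − 2e_T².
∂π/∂e_T = 228 − 2e_N − 4e_T = 0, so e_T = 57 − 0.5e_N.
Setting e_T = e_N in the reaction function: e_T = 57 − 0.5e_T, so e_T = 57 / 1.5 = 38.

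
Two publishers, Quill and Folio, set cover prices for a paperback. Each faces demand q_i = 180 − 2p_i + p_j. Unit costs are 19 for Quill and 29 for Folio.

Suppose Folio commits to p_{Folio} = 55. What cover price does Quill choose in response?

Quill's profit: π = (p_{Quill} − 19)(180 − 2p_{Quill} + p_{Folio}).
∂π/∂p_{Quill} = 218 − 4p_{Quill} + p_{Folio} = 0 ⇒ p_{Quill} = 54.5 + 0.25p_{Folio}.
At p_{Folio} = 55: p_{Quill} = 54.5 + 0.25·55 = 68.25.

68.25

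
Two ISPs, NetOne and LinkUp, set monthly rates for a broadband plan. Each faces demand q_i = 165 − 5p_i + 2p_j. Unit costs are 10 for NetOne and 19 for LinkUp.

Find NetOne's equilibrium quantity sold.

NetOne's profit: π = (p_{NetOne} − 10)(165 − 5p_{NetOne} + 2p_{LinkUp}).
∂π/∂p_{NetOne} = 215 − 10p_{NetOne} + 2p_{LinkUp} = 0 ⇒ p_{NetOne} = 21.5 + 0.2p_{LinkUp}.
Similarly p_{LinkUp} = 26 + 0.2p_{NetOne}.
Substituting the second reaction function into the first: p_{NetOne} = 21.5 + 0.2(26 + 0.2p_{NetOne}), which gives 0.96p_{NetOne} = 26.7 ⇒ p_{NetOne} = 27.8125.
Then p_{LinkUp} = 26 + 0.2·27.8125 = 31.5625.
q_{NetOne} = 165 − 5·27.8125 + 2·31.5625 = 89.0625.

89.0625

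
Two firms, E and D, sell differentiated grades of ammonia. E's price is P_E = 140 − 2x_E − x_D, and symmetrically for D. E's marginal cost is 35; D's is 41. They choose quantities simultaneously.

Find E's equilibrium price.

77.8

Firm E's profit: π = x_E(140 − 2x_E − x_D) − 35x_E.
∂π/∂x_E = 105 − 4x_E − x_D = 0 ⇒ x_E = 26.25 − 0.25x_D.
Similarly x_D = 24.75 − 0.25x_E.
Plugging x_D into E's best response: x_E = 26.25 − 0.25(24.75 − 0.25x_E) ⇒ 0.9375x_E = 20.0625, so x_E = 21.4.
Then x_D = 24.75 − 0.25·21.4 = 19.4.
P_E = 140 − 2·21.4 − 19.4 = 77.8.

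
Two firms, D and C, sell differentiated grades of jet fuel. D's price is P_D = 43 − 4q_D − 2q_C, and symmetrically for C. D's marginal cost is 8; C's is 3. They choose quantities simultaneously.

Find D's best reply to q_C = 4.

Firm D's profit: π = q_D(43 − 4q_D − 2q_C) − 8q_D.
∂π/∂q_D = 35 − 8q_D − 2q_C = 0 ⇒ q_D = 4.375 − 0.25q_C.
At q_C = 4: q_D = 4.375 − 0.25·4 = 3.375.

3.375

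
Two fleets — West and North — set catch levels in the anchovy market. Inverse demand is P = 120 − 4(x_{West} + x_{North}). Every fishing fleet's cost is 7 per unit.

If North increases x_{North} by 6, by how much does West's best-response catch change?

Fishing fleet West's profit: π = x_{West}(120 − 4(x_{West} + x_{North})) − 7x_{West}.
∂π/∂x_{West} = 113 − 8x_{West} − 4x_{North} = 0, so x_{West} = 14.125 − 0.5x_{North}.
The reaction-function slope is −0.5, so a 6-unit rise in x_{North} moves x_{West} by −0.5 × 6 = −3. West's best response falls — the actions are strategic substitutes.

-3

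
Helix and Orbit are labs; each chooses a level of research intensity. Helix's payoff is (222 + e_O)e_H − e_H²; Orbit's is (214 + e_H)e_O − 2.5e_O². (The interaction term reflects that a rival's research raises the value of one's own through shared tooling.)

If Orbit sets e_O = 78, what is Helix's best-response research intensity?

Expanding Helix's payoff: 222e_H + e_Oe_H − e_H².
∂π/∂e_H = 222 + e_O − 2e_H = 0, so e_H = 111 + 0.5e_O.
At e_O = 78: e_H = 111 + 0.5·78 = 150.

150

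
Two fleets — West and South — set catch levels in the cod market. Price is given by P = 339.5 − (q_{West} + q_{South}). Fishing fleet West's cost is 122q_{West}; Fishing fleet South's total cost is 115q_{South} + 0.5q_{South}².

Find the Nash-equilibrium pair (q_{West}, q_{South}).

85.6, 46.3

Fishing fleet West's profit: π = q_{West}(339.5 − (q_{West} + q_{South})) − 122q_{West}.
∂π/∂q_{West} = 217.5 − 2q_{West} − q_{South} = 0, so q_{West} = 108.75 − 0.5q_{South}.
For South: ∂π/∂q_{South} = 224.5 − 3q_{South} − q_{West} = 0 ⇒ q_{South} = 449/6 − (1/3)q_{West}.
Plugging q_{South} into West's best response: q_{West} = 108.75 − 0.5(449/6 − (1/3)q_{West}) ⇒ (5/6)q_{West} = 214/3, so q_{West} = 85.6.
Then q_{South} = 449/6 − (1/3)·85.6 = 46.3.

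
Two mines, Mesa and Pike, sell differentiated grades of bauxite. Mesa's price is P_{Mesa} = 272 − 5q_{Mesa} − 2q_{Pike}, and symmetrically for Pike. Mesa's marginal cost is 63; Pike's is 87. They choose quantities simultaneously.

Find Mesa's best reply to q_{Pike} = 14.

Mine Mesa's profit: π = q_{Mesa}(272 − 5q_{Mesa} − 2q_{Pike}) − 63q_{Mesa}.
∂π/∂q_{Mesa} = 209 − 10q_{Mesa} − 2q_{Pike} = 0 ⇒ q_{Mesa} = 20.9 − 0.2q_{Pike}.
At q_{Pike} = 14: q_{Mesa} = 20.9 − 0.2·14 = 18.1.

18.1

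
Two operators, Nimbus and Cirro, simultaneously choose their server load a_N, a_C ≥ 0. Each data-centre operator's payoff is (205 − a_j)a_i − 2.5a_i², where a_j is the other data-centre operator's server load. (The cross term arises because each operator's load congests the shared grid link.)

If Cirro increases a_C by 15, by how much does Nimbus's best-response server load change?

-3

Nimbus's payoff is (205 − a_C)a_N − 2.5a_N².
∂π/∂a_N = 205 − a_C − 5a_N = 0, so a_N = 41 − 0.2a_C.
The reaction-function slope is −0.2, so a 15-unit rise in a_C moves a_N by −0.2 × 15 = −3. Nimbus's best response falls — the actions are strategic substitutes.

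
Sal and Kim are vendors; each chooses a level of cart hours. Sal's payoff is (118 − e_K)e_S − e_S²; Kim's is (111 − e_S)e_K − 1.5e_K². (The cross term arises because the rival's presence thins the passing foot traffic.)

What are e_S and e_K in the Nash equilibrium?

Expanding Sal's payoff: 118e_S − e_Ke_S − e_S².
∂π/∂e_S = 118 − e_K − 2e_S = 0, so e_S = 59 − 0.5e_K.
Likewise for Kim: e_K = 37 − (1/3)e_S.
Substituting the second reaction function into the first: e_S = 59 − 0.5(37 − (1/3)e_S), which gives (5/6)e_S = 40.5 ⇒ e_S = 48.6.
Then e_K = 37 − (1/3)·48.6 = 20.8.

48.6, 20.8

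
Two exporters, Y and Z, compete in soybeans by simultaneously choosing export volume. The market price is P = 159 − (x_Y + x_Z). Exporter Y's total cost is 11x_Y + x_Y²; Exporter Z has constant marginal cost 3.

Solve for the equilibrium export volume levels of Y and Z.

Exporter Y's profit: π = x_Y(159 − (x_Y + x_Z)) − 11x_Y − x_Y².
∂π/∂x_Y = 148 − 4x_Y − x_Z = 0, so x_Y = 37 − 0.25x_Z.
For Z: ∂π/∂x_Z = 156 − 2x_Z − x_Y = 0 ⇒ x_Z = 78 − 0.5x_Y.
Substituting the second reaction function into the first: x_Y = 37 − 0.25(78 − 0.5x_Y), which gives 0.875x_Y = 17.5 ⇒ x_Y = 20.
Then x_Z = 78 − 0.5·20 = 68.

20, 68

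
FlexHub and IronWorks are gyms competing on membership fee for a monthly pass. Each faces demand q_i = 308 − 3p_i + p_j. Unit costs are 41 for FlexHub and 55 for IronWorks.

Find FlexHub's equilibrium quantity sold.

FlexHub's profit: π = (p_{FlexHub} − 41)(308 − 3p_{FlexHub} + p_{IronWorks}).
∂π/∂p_{FlexHub} = 431 − 6p_{FlexHub} + p_{IronWorks} = 0 ⇒ p_{FlexHub} = 431/6 + (1/6)p_{IronWorks}.
Similarly p_{IronWorks} = 473/6 + (1/6)p_{FlexHub}.
Plugging p_{IronWorks} into FlexHub's best response: p_{FlexHub} = 431/6 + (1/6)(473/6 + (1/6)p_{FlexHub}) ⇒ (35/36)p_{FlexHub} = 3059/36, so p_{FlexHub} = 87.4.
Then p_{IronWorks} = 473/6 + (1/6)·87.4 = 93.4.
q_{FlexHub} = 308 − 3·87.4 + 93.4 = 139.2.

139.2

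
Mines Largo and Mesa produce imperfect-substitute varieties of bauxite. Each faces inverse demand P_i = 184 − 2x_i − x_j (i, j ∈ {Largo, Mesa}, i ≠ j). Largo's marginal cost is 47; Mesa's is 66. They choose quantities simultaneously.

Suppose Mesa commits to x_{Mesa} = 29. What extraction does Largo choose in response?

Mine Largo's profit: π = x_{Largo}(184 − 2x_{Largo} − x_{Mesa}) − 47x_{Largo}.
∂π/∂x_{Largo} = 137 − 4x_{Largo} − x_{Mesa} = 0 ⇒ x_{Largo} = 34.25 − 0.25x_{Mesa}.
At x_{Mesa} = 29: x_{Largo} = 34.25 − 0.25·29 = 27.

27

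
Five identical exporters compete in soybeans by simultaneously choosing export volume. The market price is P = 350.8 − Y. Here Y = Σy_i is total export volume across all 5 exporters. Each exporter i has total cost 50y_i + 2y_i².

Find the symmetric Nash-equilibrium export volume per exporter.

A representative exporter's profit is π_i = y_i(350.8 − Y) − 50y_i − 2y_i², with Y = y_i + Σ_{j≠i} y_j.
First-order condition: 300.8 − 6y_i − Σ_{j≠i} y_j = 0.
Imposing symmetry (y_j = y for all j) turns Σ_{j≠i} y_j into 4y, so 300.8 = 10y and y = 30.08.

30.08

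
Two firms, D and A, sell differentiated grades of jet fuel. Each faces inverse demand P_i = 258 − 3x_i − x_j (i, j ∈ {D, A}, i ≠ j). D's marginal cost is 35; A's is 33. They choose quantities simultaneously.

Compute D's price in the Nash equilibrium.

130.4

Firm D's profit: π = x_D(258 − 3x_D − x_A) − 35x_D.
∂π/∂x_D = 223 − 6x_D − x_A = 0 ⇒ x_D = 223/6 − (1/6)x_A.
Similarly x_A = 37.5 − (1/6)x_D.
Solving the two reaction functions simultaneously: (1 − (−1/6)(−1/6))x_D = 223/6 − (1/6)·37.5, so (35/36)x_D = 371/12 and x_D = 31.8.
Then x_A = 37.5 − (1/6)·31.8 = 32.2.
P_D = 258 − 3·31.8 − 32.2 = 130.4.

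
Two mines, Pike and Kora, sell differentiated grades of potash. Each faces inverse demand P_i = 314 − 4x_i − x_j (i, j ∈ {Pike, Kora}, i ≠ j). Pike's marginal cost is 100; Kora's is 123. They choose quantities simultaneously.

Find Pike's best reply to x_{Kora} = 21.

24.125

Mine Pike's profit: π = x_{Pike}(314 − 4x_{Pike} − x_{Kora}) − 100x_{Pike}.
∂π/∂x_{Pike} = 214 − 8x_{Pike} − x_{Kora} = 0 ⇒ x_{Pike} = 26.75 − 0.125x_{Kora}.
At x_{Kora} = 21: x_{Pike} = 26.75 − 0.125·21 = 24.125.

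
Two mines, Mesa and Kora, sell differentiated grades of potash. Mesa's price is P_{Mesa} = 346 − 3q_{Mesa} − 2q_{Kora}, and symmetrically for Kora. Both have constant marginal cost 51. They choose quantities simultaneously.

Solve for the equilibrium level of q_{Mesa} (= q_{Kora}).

Mine Mesa's profit: π = q_{Mesa}(346 − 3q_{Mesa} − 2q_{Kora}) − 51q_{Mesa}.
∂π/∂q_{Mesa} = 295 − 6q_{Mesa} − 2q_{Kora} = 0 ⇒ q_{Mesa} = 295/6 − (1/3)q_{Kora}.
By symmetry q_{Kora} = q_{Mesa}; substituting into the reaction function, (4/3)q_{Mesa} = 295/6 and q_{Mesa} = 36.875.

36.875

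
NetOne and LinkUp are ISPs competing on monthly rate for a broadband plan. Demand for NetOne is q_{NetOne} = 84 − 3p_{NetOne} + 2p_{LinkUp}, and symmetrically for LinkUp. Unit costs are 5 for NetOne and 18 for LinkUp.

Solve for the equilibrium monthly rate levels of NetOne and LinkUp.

27.1875, 32.0625

NetOne's profit: π = (p_{NetOne} − 5)(84 − 3p_{NetOne} + 2p_{LinkUp}).
∂π/∂p_{NetOne} = 99 − 6p_{NetOne} + 2p_{LinkUp} = 0 ⇒ p_{NetOne} = 16.5 + (1/3)p_{LinkUp}.
Similarly p_{LinkUp} = 23 + (1/3)p_{NetOne}.
Plugging p_{LinkUp} into NetOne's best response: p_{NetOne} = 16.5 + (1/3)(23 + (1/3)p_{NetOne}) ⇒ (8/9)p_{NetOne} = 145/6, so p_{NetOne} = 27.1875.
Then p_{LinkUp} = 23 + (1/3)·27.1875 = 32.0625.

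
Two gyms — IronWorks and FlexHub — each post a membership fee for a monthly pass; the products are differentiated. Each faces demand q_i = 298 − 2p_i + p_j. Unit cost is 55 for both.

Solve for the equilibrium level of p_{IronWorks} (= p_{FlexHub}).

IronWorks's profit: π = (p_{IronWorks} − 55)(298 − 2p_{IronWorks} + p_{FlexHub}).
∂π/∂p_{IronWorks} = 408 − 4p_{IronWorks} + p_{FlexHub} = 0 ⇒ p_{IronWorks} = 102 + 0.25p_{FlexHub}.
The game is symmetric, so in equilibrium p_{FlexHub} = p_{IronWorks}: the reaction function gives 0.75p_{IronWorks} = 102, hence p_{IronWorks} = 136.

136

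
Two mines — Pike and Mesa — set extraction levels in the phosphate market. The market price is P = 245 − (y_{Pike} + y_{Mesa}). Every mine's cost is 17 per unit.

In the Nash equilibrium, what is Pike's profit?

Mine Pike's profit: π = y_{Pike}(245 − (y_{Pike} + y_{Mesa})) − 17y_{Pike}.
∂π/∂y_{Pike} = 228 − 2y_{Pike} − y_{Mesa} = 0, so y_{Pike} = 114 − 0.5y_{Mesa}.
The game is symmetric, so in equilibrium y_{Mesa} = y_{Pike}: the reaction function gives 1.5y_{Pike} = 114, hence y_{Pike} = 76.
Price P = 245 − 152 = 93.
Pike's profit: (93 − 17)·76 = 5776.

5776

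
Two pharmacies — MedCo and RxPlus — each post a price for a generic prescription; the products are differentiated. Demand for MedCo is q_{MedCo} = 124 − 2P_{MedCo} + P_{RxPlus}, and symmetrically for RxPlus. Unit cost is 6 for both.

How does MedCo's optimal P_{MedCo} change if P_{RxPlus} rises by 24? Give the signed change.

6

MedCo's profit: π = (P_{MedCo} − 6)(124 − 2P_{MedCo} + P_{RxPlus}).
∂π/∂P_{MedCo} = 136 − 4P_{MedCo} + P_{RxPlus} = 0 ⇒ P_{MedCo} = 34 + 0.25P_{RxPlus}.
The reaction-function slope is 0.25, so a 24-unit rise in P_{RxPlus} moves P_{MedCo} by 0.25 × 24 = 6. MedCo's best response rises — the actions are strategic complements.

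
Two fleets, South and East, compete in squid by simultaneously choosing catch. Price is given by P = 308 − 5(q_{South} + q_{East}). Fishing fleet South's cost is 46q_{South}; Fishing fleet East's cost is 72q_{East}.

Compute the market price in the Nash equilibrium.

142

Fishing fleet South's profit: π = q_{South}(308 − 5(q_{South} + q_{East})) − 46q_{South}.
∂π/∂q_{South} = 262 − 10q_{South} − 5q_{East} = 0, so q_{South} = 26.2 − 0.5q_{East}.
By the same steps for East: q_{East} = 23.6 − 0.5q_{South}.
Plugging q_{East} into South's best response: q_{South} = 26.2 − 0.5(23.6 − 0.5q_{South}) ⇒ 0.75q_{South} = 14.4, so q_{South} = 19.2.
Then q_{East} = 23.6 − 0.5·19.2 = 14.
Equilibrium price: P = 308 − 5·33.2 = 142.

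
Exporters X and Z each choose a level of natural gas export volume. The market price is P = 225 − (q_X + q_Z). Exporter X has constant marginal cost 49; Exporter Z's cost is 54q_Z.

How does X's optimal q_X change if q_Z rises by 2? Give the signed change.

Exporter X's profit: π = q_X(225 − (q_X + q_Z)) − 49q_X.
∂π/∂q_X = 176 − 2q_X − q_Z = 0, so q_X = 88 − 0.5q_Z.
The reaction-function slope is −0.5, so a 2-unit rise in q_Z moves q_X by −0.5 × 2 = −1. X's best response falls — the actions are strategic substitutes.

-1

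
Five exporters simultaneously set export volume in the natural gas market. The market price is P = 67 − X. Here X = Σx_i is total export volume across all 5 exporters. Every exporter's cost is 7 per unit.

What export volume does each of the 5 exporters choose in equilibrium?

10

A representative exporter's profit is π_i = x_i(67 − X) − 7x_i, with X = x_i + Σ_{j≠i} x_j.
First-order condition: 60 − 2x_i − Σ_{j≠i} x_j = 0.
With identical exporters, set every x_j = x: then 60 − 2x − 4x = 0, i.e. x = 60/6 = 10.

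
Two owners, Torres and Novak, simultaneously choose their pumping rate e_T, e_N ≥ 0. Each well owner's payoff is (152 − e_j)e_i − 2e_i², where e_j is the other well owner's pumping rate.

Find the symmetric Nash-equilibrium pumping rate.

Torres's payoff is (152 − e_N)e_T − 2e_T².
∂π/∂e_T = 152 − e_N − 4e_T = 0, so e_T = 38 − 0.25e_N.
Setting e_T = e_N in the reaction function: e_T = 38 − 0.25e_T, so e_T = 38 / 1.25 = 30.4.

30.4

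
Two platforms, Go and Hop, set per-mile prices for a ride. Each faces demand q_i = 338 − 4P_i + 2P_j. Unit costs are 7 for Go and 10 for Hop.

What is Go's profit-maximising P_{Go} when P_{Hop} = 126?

Go's profit: π = (P_{Go} − 7)(338 − 4P_{Go} + 2P_{Hop}).
∂π/∂P_{Go} = 366 − 8P_{Go} + 2P_{Hop} = 0 ⇒ P_{Go} = 45.75 + 0.25P_{Hop}.
At P_{Hop} = 126: P_{Go} = 45.75 + 0.25·126 = 77.25.

77.25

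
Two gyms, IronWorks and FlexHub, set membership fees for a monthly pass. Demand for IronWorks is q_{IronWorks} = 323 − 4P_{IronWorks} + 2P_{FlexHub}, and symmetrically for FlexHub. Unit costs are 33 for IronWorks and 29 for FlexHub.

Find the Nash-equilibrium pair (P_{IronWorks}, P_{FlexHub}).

75.3, 73.7

IronWorks's profit: π = (P_{IronWorks} − 33)(323 − 4P_{IronWorks} + 2P_{FlexHub}).
∂π/∂P_{IronWorks} = 455 − 8P_{IronWorks} + 2P_{FlexHub} = 0 ⇒ P_{IronWorks} = 56.875 + 0.25P_{FlexHub}.
Similarly P_{FlexHub} = 54.875 + 0.25P_{IronWorks}.
Plugging P_{FlexHub} into IronWorks's best response: P_{IronWorks} = 56.875 + 0.25(54.875 + 0.25P_{IronWorks}) ⇒ 0.9375P_{IronWorks} = 2259/32, so P_{IronWorks} = 75.3.
Then P_{FlexHub} = 54.875 + 0.25·75.3 = 73.7.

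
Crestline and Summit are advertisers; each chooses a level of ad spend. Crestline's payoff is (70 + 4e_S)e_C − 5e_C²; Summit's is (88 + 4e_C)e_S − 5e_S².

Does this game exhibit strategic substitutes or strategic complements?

strategic complements

Expanding Crestline's payoff: 70e_C + 4e_Se_C − 5e_C².
∂π/∂e_C = 70 + 4e_S − 10e_C = 0, so e_C = 7 + 0.4e_S.
The best-response slope de_C/de_S = 0.4 > 0: the reaction function is upward-sloping, so the choices are strategic complements.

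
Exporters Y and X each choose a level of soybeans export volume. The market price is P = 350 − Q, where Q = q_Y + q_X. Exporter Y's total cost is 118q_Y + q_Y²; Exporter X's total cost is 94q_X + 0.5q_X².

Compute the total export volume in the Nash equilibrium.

Exporter Y's profit: π = q_Y(350 − (q_Y + q_X)) − 118q_Y − q_Y².
∂π/∂q_Y = 232 − 4q_Y − q_X = 0, so q_Y = 58 − 0.25q_X.
For X: ∂π/∂q_X = 256 − 3q_X − q_Y = 0 ⇒ q_X = 256/3 − (1/3)q_Y.
Substituting the second reaction function into the first: q_Y = 58 − 0.25(256/3 − (1/3)q_Y), which gives (11/12)q_Y = 110/3 ⇒ q_Y = 40.
Then q_X = 256/3 − (1/3)·40 = 72.
Total export volume: 40 + 72 = 112.

112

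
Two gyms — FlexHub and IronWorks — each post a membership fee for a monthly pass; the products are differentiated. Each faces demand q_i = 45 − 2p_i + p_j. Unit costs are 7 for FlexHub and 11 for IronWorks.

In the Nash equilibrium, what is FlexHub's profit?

348.48

FlexHub's profit: π = (p_{FlexHub} − 7)(45 − 2p_{FlexHub} + p_{IronWorks}).
∂π/∂p_{FlexHub} = 59 − 4p_{FlexHub} + p_{IronWorks} = 0 ⇒ p_{FlexHub} = 14.75 + 0.25p_{IronWorks}.
Similarly p_{IronWorks} = 16.75 + 0.25p_{FlexHub}.
Plugging p_{IronWorks} into FlexHub's best response: p_{FlexHub} = 14.75 + 0.25(16.75 + 0.25p_{FlexHub}) ⇒ 0.9375p_{FlexHub} = 18.9375, so p_{FlexHub} = 20.2.
Then p_{IronWorks} = 16.75 + 0.25·20.2 = 21.8.
q_{FlexHub} = 45 − 2·20.2 + 21.8 = 26.4.
Profit = (20.2 − 7)·26.4 = 348.48.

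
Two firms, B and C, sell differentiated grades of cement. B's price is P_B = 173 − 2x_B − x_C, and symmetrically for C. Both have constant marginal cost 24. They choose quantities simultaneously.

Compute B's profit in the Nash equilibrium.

Firm B's profit: π = x_B(173 − 2x_B − x_C) − 24x_B.
∂π/∂x_B = 149 − 4x_B − x_C = 0 ⇒ x_B = 37.25 − 0.25x_C.
Setting x_B = x_C in the reaction function: x_B = 37.25 − 0.25x_B, so x_B = 37.25 / 1.25 = 29.8.
P_B = 173 − 2·29.8 − 29.8 = 83.6.
Profit = (83.6 − 24)·29.8 = 1776.08.

1776.08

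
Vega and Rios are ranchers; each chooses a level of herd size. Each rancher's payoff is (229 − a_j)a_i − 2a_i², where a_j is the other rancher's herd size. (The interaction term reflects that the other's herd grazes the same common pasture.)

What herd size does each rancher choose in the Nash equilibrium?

Vega's payoff is (229 − a_R)a_V − 2a_V².
∂π/∂a_V = 229 − a_R − 4a_V = 0, so a_V = 57.25 − 0.25a_R.
Setting a_V = a_R in the reaction function: a_V = 57.25 − 0.25a_V, so a_V = 57.25 / 1.25 = 45.8.

45.8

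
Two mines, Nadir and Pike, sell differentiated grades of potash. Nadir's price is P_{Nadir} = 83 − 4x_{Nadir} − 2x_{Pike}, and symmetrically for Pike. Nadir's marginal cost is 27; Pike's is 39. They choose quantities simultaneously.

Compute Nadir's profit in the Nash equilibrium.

144

Mine Nadir's profit: π = x_{Nadir}(83 − 4x_{Nadir} − 2x_{Pike}) − 27x_{Nadir}.
∂π/∂x_{Nadir} = 56 − 8x_{Nadir} − 2x_{Pike} = 0 ⇒ x_{Nadir} = 7 − 0.25x_{Pike}.
Similarly x_{Pike} = 5.5 − 0.25x_{Nadir}.
Solving the two reaction functions simultaneously: (1 − (−0.25)(−0.25))x_{Nadir} = 7 − 0.25·5.5, so 0.9375x_{Nadir} = 5.625 and x_{Nadir} = 6.
Then x_{Pike} = 5.5 − 0.25·6 = 4.
P_{Nadir} = 83 − 4·6 − 2·4 = 51.
Profit = (51 − 27)·6 = 144.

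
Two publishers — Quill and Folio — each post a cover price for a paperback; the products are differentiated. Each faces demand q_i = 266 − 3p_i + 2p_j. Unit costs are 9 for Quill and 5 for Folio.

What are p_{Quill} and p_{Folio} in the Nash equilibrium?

Quill's profit: π = (p_{Quill} − 9)(266 − 3p_{Quill} + 2p_{Folio}).
∂π/∂p_{Quill} = 293 − 6p_{Quill} + 2p_{Folio} = 0 ⇒ p_{Quill} = 293/6 + (1/3)p_{Folio}.
Similarly p_{Folio} = 281/6 + (1/3)p_{Quill}.
Plugging p_{Folio} into Quill's best response: p_{Quill} = 293/6 + (1/3)(281/6 + (1/3)p_{Quill}) ⇒ (8/9)p_{Quill} = 580/9, so p_{Quill} = 72.5.
Then p_{Folio} = 281/6 + (1/3)·72.5 = 71.

72.5, 71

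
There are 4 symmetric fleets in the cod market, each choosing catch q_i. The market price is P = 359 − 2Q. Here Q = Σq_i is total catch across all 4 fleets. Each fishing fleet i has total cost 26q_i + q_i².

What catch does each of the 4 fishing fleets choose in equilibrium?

27.75

A representative fishing fleet's profit is π_i = q_i(359 − 2Q) − 26q_i − q_i², with Q = q_i + Σ_{j≠i} q_j.
First-order condition: 333 − 6q_i − 2Σ_{j≠i} q_j = 0.
Imposing symmetry (q_j = q for all j) turns Σ_{j≠i} q_j into 3q, so 333 = 12q and q = 27.75.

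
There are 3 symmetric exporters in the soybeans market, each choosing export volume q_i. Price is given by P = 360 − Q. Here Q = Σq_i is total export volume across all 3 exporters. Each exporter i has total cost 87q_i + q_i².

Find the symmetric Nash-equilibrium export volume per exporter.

45.5

A representative exporter's profit is π_i = q_i(360 − Q) − 87q_i − q_i², with Q = q_i + Σ_{j≠i} q_j.
First-order condition: 273 − 4q_i − Σ_{j≠i} q_j = 0.
In a symmetric equilibrium every exporter chooses the same q, so Σ_{j≠i} q_j = 2q. The condition becomes 273 − 6q = 0, giving q = 273/6 = 45.5.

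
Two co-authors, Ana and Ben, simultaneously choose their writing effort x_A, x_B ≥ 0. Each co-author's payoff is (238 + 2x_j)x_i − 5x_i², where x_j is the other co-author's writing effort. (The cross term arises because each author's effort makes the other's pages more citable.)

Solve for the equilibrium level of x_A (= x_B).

29.75

Ana's payoff is (238 + 2x_B)x_A − 5x_A².
∂π/∂x_A = 238 + 2x_B − 10x_A = 0, so x_A = 23.8 + 0.2x_B.
The game is symmetric, so in equilibrium x_B = x_A: the reaction function gives 0.8x_A = 23.8, hence x_A = 29.75.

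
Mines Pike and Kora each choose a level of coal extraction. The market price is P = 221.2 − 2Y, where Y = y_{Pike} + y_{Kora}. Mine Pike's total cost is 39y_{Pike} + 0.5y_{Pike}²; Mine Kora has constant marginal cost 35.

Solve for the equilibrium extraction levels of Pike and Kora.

22.275, 35.4125

Mine Pike's profit: π = y_{Pike}(221.2 − 2(y_{Pike} + y_{Kora})) − 39y_{Pike} − 0.5y_{Pike}².
∂π/∂y_{Pike} = 182.2 − 5y_{Pike} − 2y_{Kora} = 0, so y_{Pike} = 36.44 − 0.4y_{Kora}.
For Kora: ∂π/∂y_{Kora} = 186.2 − 4y_{Kora} − 2y_{Pike} = 0 ⇒ y_{Kora} = 46.55 − 0.5y_{Pike}.
Solving the two reaction functions simultaneously: (1 − (−0.4)(−0.5))y_{Pike} = 36.44 − 0.4·46.55, so 0.8y_{Pike} = 17.82 and y_{Pike} = 22.275.
Then y_{Kora} = 46.55 − 0.5·22.275 = 35.4125.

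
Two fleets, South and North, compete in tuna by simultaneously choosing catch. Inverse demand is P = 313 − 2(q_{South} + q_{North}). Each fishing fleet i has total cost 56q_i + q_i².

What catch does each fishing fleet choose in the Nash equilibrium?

32.125

Fishing fleet South's profit: π = q_{South}(313 − 2(q_{South} + q_{North})) − 56q_{South} − q_{South}².
∂π/∂q_{South} = 257 − 6q_{South} − 2q_{North} = 0, so q_{South} = 257/6 − (1/3)q_{North}.
The game is symmetric, so in equilibrium q_{North} = q_{South}: the reaction function gives (4/3)q_{South} = 257/6, hence q_{South} = 32.125.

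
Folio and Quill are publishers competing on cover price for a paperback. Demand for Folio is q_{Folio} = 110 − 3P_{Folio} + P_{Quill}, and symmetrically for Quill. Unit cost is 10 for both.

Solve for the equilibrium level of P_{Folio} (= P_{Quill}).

28

Folio's profit: π = (P_{Folio} − 10)(110 − 3P_{Folio} + P_{Quill}).
∂π/∂P_{Folio} = 140 − 6P_{Folio} + P_{Quill} = 0 ⇒ P_{Folio} = 70/3 + (1/6)P_{Quill}.
By symmetry P_{Quill} = P_{Folio}; substituting into the reaction function, (5/6)P_{Folio} = 70/3 and P_{Folio} = 28.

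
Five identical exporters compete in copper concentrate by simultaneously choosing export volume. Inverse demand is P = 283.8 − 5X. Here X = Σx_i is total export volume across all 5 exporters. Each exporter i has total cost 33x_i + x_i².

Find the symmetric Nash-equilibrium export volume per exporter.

A representative exporter's profit is π_i = x_i(283.8 − 5X) − 33x_i − x_i², with X = x_i + Σ_{j≠i} x_j.
First-order condition: 250.8 − 12x_i − 5Σ_{j≠i} x_j = 0.
In a symmetric equilibrium every exporter chooses the same x, so Σ_{j≠i} x_j = 4x. The condition becomes 250.8 − 32x = 0, giving x = 250.8/32 = 7.8375.

7.8375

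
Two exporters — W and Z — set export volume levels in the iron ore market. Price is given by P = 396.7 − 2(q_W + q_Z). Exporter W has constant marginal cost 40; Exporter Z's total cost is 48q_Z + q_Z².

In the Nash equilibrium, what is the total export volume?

106.21

Exporter W's profit: π = q_W(396.7 − 2(q_W + q_Z)) − 40q_W.
∂π/∂q_W = 356.7 − 4q_W − 2q_Z = 0, so q_W = 89.175 − 0.5q_Z.
For Z: ∂π/∂q_Z = 348.7 − 6q_Z − 2q_W = 0 ⇒ q_Z = 3487/60 − (1/3)q_W.
Solving the two reaction functions simultaneously: (1 − (−0.5)(−1/3))q_W = 89.175 − 0.5·(3487/60), so (5/6)q_W = 3607/60 and q_W = 72.14.
Then q_Z = 3487/60 − (1/3)·72.14 = 34.07.
Total export volume: 72.14 + 34.07 = 106.21.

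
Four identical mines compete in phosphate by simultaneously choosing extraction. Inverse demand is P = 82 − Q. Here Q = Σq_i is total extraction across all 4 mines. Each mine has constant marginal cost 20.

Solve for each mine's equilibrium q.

A representative mine's profit is π_i = q_i(82 − Q) − 20q_i, with Q = q_i + Σ_{j≠i} q_j.
First-order condition: 62 − 2q_i − Σ_{j≠i} q_j = 0.
Imposing symmetry (q_j = q for all j) turns Σ_{j≠i} q_j into 3q, so 62 = 5q and q = 12.4.

12.4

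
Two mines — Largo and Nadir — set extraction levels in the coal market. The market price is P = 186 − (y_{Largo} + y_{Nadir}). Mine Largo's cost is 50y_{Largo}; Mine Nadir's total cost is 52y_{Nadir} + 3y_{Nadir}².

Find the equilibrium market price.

Mine Largo's profit: π = y_{Largo}(186 − (y_{Largo} + y_{Nadir})) − 50y_{Largo}.
∂π/∂y_{Largo} = 136 − 2y_{Largo} − y_{Nadir} = 0, so y_{Largo} = 68 − 0.5y_{Nadir}.
For Nadir: ∂π/∂y_{Nadir} = 134 − 8y_{Nadir} − y_{Largo} = 0 ⇒ y_{Nadir} = 16.75 − 0.125y_{Largo}.
Substituting the second reaction function into the first: y_{Largo} = 68 − 0.5(16.75 − 0.125y_{Largo}), which gives 0.9375y_{Largo} = 59.625 ⇒ y_{Largo} = 63.6.
Then y_{Nadir} = 16.75 − 0.125·63.6 = 8.8.
Equilibrium price: P = 186 − 72.4 = 113.6.

113.6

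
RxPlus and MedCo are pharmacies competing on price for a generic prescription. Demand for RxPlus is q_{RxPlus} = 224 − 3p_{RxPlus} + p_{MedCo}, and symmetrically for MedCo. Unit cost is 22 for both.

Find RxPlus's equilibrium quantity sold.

RxPlus's profit: π = (p_{RxPlus} − 22)(224 − 3p_{RxPlus} + p_{MedCo}).
∂π/∂p_{RxPlus} = 290 − 6p_{RxPlus} + p_{MedCo} = 0 ⇒ p_{RxPlus} = 145/3 + (1/6)p_{MedCo}.
Setting p_{RxPlus} = p_{MedCo} in the reaction function: p_{RxPlus} = 145/3 + (1/6)p_{RxPlus}, so p_{RxPlus} = (145/3) / (5/6) = 58.
q_{RxPlus} = 224 − 3·58 + 58 = 108.

108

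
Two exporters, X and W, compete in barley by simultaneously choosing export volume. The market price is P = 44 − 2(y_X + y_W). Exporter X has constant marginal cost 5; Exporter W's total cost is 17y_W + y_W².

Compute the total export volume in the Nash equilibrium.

Exporter X's profit: π = y_X(44 − 2(y_X + y_W)) − 5y_X.
∂π/∂y_X = 39 − 4y_X − 2y_W = 0, so y_X = 9.75 − 0.5y_W.
For W: ∂π/∂y_W = 27 − 6y_W − 2y_X = 0 ⇒ y_W = 4.5 − (1/3)y_X.
Plugging y_W into X's best response: y_X = 9.75 − 0.5(4.5 − (1/3)y_X) ⇒ (5/6)y_X = 7.5, so y_X = 9.
Then y_W = 4.5 − (1/3)·9 = 1.5.
Total export volume: 9 + 1.5 = 10.5.

10.5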